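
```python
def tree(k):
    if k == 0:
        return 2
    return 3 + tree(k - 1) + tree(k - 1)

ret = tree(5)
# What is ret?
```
Call trace (a repeated sub-call is expanded the first time; later identical calls just restate its return value):
tree(k=5)
  tree(k=4)
    tree(k=3)
      tree(k=2)
        tree(k=1)
          tree(k=0)
          -> return 2
          tree(k=0)
          -> return 2
        -> return 7
        tree(k=1) -> return 7  (same call as traced above)
      -> return 17
      tree(k=2) -> return 17  (same call as traced above)
    -> return 37
    tree(k=3) -> return 37  (same call as traced above)
  -> return 77
  tree(k=4) -> return 77  (same call as traced above)
-> return 157

Final answer: 157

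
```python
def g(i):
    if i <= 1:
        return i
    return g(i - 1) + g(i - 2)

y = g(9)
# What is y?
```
Call trace (a repeated sub-call is expanded the first time; later identical calls just restate its return value):
g(i=9)
  g(i=8)
    g(i=7)
      g(i=6)
        g(i=5)
          g(i=4)
            g(i=3)
              g(i=2)
                g(i=1)
                -> return 1
                g(i=0)
                -> return 0
              -> return 1
              g(i=1)
              -> return 1
            -> return 2
            g(i=2) -> return 1  (same call as traced above)
          -> return 3
          g(i=3) -> return 2  (same call as traced above)
        -> return 5
        g(i=4) -> return 3  (same call as traced above)
      -> return 8
      g(i=5) -> return 5  (same call as traced above)
    -> return 13
    g(i=6) -> return 8  (same call as traced above)
  -> return 21
  g(i=7) -> return 13  (same call as traced above)
-> return 34

Final answer: 34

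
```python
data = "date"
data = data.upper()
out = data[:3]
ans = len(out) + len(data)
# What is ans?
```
Trace:
  data='date'
  data='DATE'
  data='DATE', out='DAT'
  data='DATE', out='DAT', ans=7

Final answer: 7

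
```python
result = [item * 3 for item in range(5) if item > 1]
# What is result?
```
Trace:
  item=0
  item=1
  item=2
  item=3
  item=4
  result=[6, 9, 12]

Final answer: [6, 9, 12]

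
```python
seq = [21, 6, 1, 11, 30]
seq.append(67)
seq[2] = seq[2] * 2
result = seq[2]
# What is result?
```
Trace:
  seq=[21, 6, 1, 11, 30]
  seq=[21, 6, 1, 11, 30, 67]
  seq=[21, 6, 2, 11, 30, 67]
  seq=[21, 6, 2, 11, 30, 67], result=2

Final answer: 2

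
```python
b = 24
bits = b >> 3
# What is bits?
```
Trace:
  b=24
  b=24, bits=3

Final answer: 3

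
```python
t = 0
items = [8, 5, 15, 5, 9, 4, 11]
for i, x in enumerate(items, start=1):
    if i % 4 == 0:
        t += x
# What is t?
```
Trace:
  t=0
  t=0, i=1, x=8
  t=0, i=2, x=5
  t=0, i=3, x=15
  t=5, i=4, x=5
  t=5, i=5, x=9
  t=5, i=6, x=4
  t=5, i=7, x=11

Final answer: 5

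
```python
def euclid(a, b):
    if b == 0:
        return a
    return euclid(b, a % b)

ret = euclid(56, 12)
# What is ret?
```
Call trace:
euclid(a=56, b=12)
  euclid(a=12, b=8)
    euclid(a=8, b=4)
      euclid(a=4, b=0)
      -> return 4
    -> return 4
  -> return 4
-> return 4

Final answer: 4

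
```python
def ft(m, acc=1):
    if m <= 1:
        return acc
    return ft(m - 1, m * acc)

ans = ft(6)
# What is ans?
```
Call trace:
ft(m=6, acc=1)
  ft(m=5, acc=6)
    ft(m=4, acc=30)
      ft(m=3, acc=120)
        ft(m=2, acc=360)
          ft(m=1, acc=720)
          -> return 720
        -> return 720
      -> return 720
    -> return 720
  -> return 720
-> return 720

Final answer: 720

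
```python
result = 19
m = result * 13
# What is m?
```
Trace:
  result=19
  result=19, m=247

Final answer: 247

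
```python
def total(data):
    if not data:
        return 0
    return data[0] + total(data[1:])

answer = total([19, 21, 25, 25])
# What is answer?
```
Call trace:
total(data=[19, 21, 25, 25])
  total(data=[21, 25, 25])
    total(data=[25, 25])
      total(data=[25])
        total(data=[])
        -> return 0
      -> return 25
    -> return 50
  -> return 71
-> return 90

Final answer: 90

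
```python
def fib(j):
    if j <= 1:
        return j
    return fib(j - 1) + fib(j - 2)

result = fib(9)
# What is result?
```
Call trace (a repeated sub-call is expanded the first time; later identical calls just restate its return value):
fib(j=9)
  fib(j=8)
    fib(j=7)
      fib(j=6)
        fib(j=5)
          fib(j=4)
            fib(j=3)
              fib(j=2)
                fib(j=1)
                -> return 1
                fib(j=0)
                -> return 0
              -> return 1
              fib(j=1)
              -> return 1
            -> return 2
            fib(j=2) -> return 1  (same call as traced above)
          -> return 3
          fib(j=3) -> return 2  (same call as traced above)
        -> return 5
        fib(j=4) -> return 3  (same call as traced above)
      -> return 8
      fib(j=5) -> return 5  (same call as traced above)
    -> return 13
    fib(j=6) -> return 8  (same call as traced above)
  -> return 21
  fib(j=7) -> return 13  (same call as traced above)
-> return 34

Final answer: 34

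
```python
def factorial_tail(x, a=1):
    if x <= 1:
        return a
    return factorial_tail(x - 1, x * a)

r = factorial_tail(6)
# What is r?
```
Call trace:
factorial_tail(x=6, a=1)
  factorial_tail(x=5, a=6)
    factorial_tail(x=4, a=30)
      factorial_tail(x=3, a=120)
        factorial_tail(x=2, a=360)
          factorial_tail(x=1, a=720)
          -> return 720
        -> return 720
      -> return 720
    -> return 720
  -> return 720
-> return 720

Final answer: 720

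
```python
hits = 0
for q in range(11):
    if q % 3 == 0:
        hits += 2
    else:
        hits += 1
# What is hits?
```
Trace:
  hits=0
  hits=2, q=0
  hits=3, q=1
  hits=4, q=2
  hits=6, q=3
  hits=7, q=4
  hits=8, q=5
  hits=10, q=6
  hits=11, q=7
  hits=12, q=8
  hits=14, q=9
  hits=15, q=10

Final answer: 15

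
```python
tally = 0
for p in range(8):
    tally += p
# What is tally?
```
Trace:
  tally=0
  tally=0, p=0
  tally=1, p=1
  tally=3, p=2
  tally=6, p=3
  tally=10, p=4
  tally=15, p=5
  tally=21, p=6
  tally=28, p=7

Final answer: 28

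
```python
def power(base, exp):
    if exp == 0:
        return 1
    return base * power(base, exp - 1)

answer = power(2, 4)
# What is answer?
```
Call trace:
power(base=2, exp=4)
  power(base=2, exp=3)
    power(base=2, exp=2)
      power(base=2, exp=1)
        power(base=2, exp=0)
        -> return 1
      -> return 2
    -> return 4
  -> return 8
-> return 16

Final answer: 16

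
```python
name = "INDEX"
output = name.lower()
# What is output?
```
Trace:
  name='INDEX'
  name='INDEX', output='index'

Final answer: 'index'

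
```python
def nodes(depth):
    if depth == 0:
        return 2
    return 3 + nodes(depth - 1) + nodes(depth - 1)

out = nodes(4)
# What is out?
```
Call trace (a repeated sub-call is expanded the first time; later identical calls just restate its return value):
nodes(depth=4)
  nodes(depth=3)
    nodes(depth=2)
      nodes(depth=1)
        nodes(depth=0)
        -> return 2
        nodes(depth=0)
        -> return 2
      -> return 7
      nodes(depth=1) -> return 7  (same call as traced above)
    -> return 17
    nodes(depth=2) -> return 17  (same call as traced above)
  -> return 37
  nodes(depth=3) -> return 37  (same call as traced above)
-> return 77

Final answer: 77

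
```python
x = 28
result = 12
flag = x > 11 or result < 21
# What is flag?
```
Trace:
  x=28
  x=28, result=12
  x=28, result=12, flag=True

Final answer: True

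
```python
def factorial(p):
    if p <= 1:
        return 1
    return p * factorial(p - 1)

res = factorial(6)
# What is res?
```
Call trace:
factorial(p=6)
  factorial(p=5)
    factorial(p=4)
      factorial(p=3)
        factorial(p=2)
          factorial(p=1)
          -> return 1
        -> return 2
      -> return 6
    -> return 24
  -> return 120
-> return 720

Final answer: 720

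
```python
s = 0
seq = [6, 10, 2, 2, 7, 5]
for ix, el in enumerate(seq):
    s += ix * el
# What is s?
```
Trace:
  s=0
  s=0, ix=0, el=6
  s=10, ix=1, el=10
  s=14, ix=2, el=2
  s=20, ix=3, el=2
  s=48, ix=4, el=7
  s=73, ix=5, el=5

Final answer: 73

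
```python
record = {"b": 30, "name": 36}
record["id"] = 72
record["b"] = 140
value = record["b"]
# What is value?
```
Trace:
  record={'b': 30, 'name': 36}
  record={'b': 30, 'name': 36, 'id': 72}
  record={'b': 140, 'name': 36, 'id': 72}
  record={'b': 140, 'name': 36, 'id': 72}, value=140

Final answer: 140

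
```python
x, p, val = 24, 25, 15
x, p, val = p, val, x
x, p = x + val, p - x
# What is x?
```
Trace:
  x=24, p=25, val=15
  x=25, p=15, val=24
  x=49, p=-10, val=24

Final answer: 49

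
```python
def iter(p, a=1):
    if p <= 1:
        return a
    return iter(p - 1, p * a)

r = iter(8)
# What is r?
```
Call trace:
iter(p=8, a=1)
  iter(p=7, a=8)
    iter(p=6, a=56)
      iter(p=5, a=336)
        iter(p=4, a=1680)
          iter(p=3, a=6720)
            iter(p=2, a=20160)
              iter(p=1, a=40320)
              -> return 40320
            -> return 40320
          -> return 40320
        -> return 40320
      -> return 40320
    -> return 40320
  -> return 40320
-> return 40320

Final answer: 40320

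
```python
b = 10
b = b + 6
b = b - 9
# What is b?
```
Trace:
  b=10
  b=16
  b=7

Final answer: 7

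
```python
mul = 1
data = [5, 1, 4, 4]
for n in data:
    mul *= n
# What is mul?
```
Trace:
  mul=1
  mul=5, n=5
  mul=5, n=1
  mul=20, n=4
  mul=80, n=4

Final answer: 80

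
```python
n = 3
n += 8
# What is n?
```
Trace:
  n=3
  n=11

Final answer: 11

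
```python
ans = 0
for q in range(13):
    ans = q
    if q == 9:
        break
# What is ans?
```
Trace:
  ans=0
  ans=0, q=0
  ans=1, q=1
  ans=2, q=2
  ans=3, q=3
  ans=4, q=4
  ans=5, q=5
  ans=6, q=6
  ans=7, q=7
  ans=8, q=8
  ans=9, q=9

Final answer: 9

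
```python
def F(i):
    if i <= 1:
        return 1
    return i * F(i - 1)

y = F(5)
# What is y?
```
Call trace:
F(i=5)
  F(i=4)
    F(i=3)
      F(i=2)
        F(i=1)
        -> return 1
      -> return 2
    -> return 6
  -> return 24
-> return 120

Final answer: 120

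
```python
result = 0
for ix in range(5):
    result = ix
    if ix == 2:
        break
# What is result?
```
Trace:
  result=0
  result=0, ix=0
  result=1, ix=1
  result=2, ix=2

Final answer: 2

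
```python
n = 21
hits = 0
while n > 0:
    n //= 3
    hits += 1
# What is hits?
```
Trace:
  n=21
  n=21, hits=0
  n=7, hits=1
  n=2, hits=2
  n=0, hits=3

Final answer: 3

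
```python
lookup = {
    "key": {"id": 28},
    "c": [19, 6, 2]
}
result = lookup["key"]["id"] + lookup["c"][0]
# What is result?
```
Trace:
  lookup={'key': {'id': 28}, 'c': [19, 6, 2]}
  lookup={'key': {'id': 28}, 'c': [19, 6, 2]}, result=47

Final answer: 47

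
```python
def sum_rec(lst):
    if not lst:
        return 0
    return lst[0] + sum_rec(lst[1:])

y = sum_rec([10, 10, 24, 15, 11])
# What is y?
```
Call trace:
sum_rec(lst=[10, 10, 24, 15, 11])
  sum_rec(lst=[10, 24, 15, 11])
    sum_rec(lst=[24, 15, 11])
      sum_rec(lst=[15, 11])
        sum_rec(lst=[11])
          sum_rec(lst=[])
          -> return 0
        -> return 11
      -> return 26
    -> return 50
  -> return 60
-> return 70

Final answer: 70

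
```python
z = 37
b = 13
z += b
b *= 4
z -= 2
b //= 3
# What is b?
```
Trace:
  z=37
  z=37, b=13
  z=50, b=13
  z=50, b=52
  z=48, b=52
  z=48, b=17

Final answer: 17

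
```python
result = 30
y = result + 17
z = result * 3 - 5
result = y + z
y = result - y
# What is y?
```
Trace:
  result=30
  result=30, y=47
  result=30, y=47, z=85
  result=132, y=47, z=85
  result=132, y=85, z=85

Final answer: 85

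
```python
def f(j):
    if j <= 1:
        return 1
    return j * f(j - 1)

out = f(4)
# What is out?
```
Call trace:
f(j=4)
  f(j=3)
    f(j=2)
      f(j=1)
      -> return 1
    -> return 2
  -> return 6
-> return 24

Final answer: 24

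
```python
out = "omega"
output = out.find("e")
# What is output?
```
Trace:
  out='omega'
  out='omega', output=2

Final answer: 2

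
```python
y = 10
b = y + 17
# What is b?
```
Trace:
  y=10
  y=10, b=27

Final answer: 27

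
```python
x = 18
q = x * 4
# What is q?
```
Trace:
  x=18
  x=18, q=72

Final answer: 72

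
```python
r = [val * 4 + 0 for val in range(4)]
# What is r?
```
Trace:
  val=0
  val=1
  val=2
  val=3
  r=[0, 4, 8, 12]

Final answer: [0, 4, 8, 12]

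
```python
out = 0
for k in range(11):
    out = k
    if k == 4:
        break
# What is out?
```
Trace:
  out=0
  out=0, k=0
  out=1, k=1
  out=2, k=2
  out=3, k=3
  out=4, k=4

Final answer: 4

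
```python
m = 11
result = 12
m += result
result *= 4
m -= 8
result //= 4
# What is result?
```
Trace:
  m=11
  m=11, result=12
  m=23, result=12
  m=23, result=48
  m=15, result=48
  m=15, result=12

Final answer: 12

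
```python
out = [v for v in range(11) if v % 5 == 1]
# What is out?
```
Trace:
  v=0
  v=1
  v=2
  v=3
  v=4
  v=5
  v=6
  v=7
  v=8
  v=9
  v=10
  out=[1, 6]

Final answer: [1, 6]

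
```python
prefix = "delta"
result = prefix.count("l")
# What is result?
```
Trace:
  prefix='delta'
  prefix='delta', result=1

Final answer: 1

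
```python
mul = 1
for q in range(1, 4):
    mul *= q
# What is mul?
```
Trace:
  mul=1
  mul=1, q=1
  mul=2, q=2
  mul=6, q=3

Final answer: 6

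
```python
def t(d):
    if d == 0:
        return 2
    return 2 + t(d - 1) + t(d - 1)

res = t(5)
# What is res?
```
Call trace (a repeated sub-call is expanded the first time; later identical calls just restate its return value):
t(d=5)
  t(d=4)
    t(d=3)
      t(d=2)
        t(d=1)
          t(d=0)
          -> return 2
          t(d=0)
          -> return 2
        -> return 6
        t(d=1) -> return 6  (same call as traced above)
      -> return 14
      t(d=2) -> return 14  (same call as traced above)
    -> return 30
    t(d=3) -> return 30  (same call as traced above)
  -> return 62
  t(d=4) -> return 62  (same call as traced above)
-> return 126

Final answer: 126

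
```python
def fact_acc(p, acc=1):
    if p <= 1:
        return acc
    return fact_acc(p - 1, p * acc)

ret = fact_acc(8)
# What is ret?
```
Call trace:
fact_acc(p=8, acc=1)
  fact_acc(p=7, acc=8)
    fact_acc(p=6, acc=56)
      fact_acc(p=5, acc=336)
        fact_acc(p=4, acc=1680)
          fact_acc(p=3, acc=6720)
            fact_acc(p=2, acc=20160)
              fact_acc(p=1, acc=40320)
              -> return 40320
            -> return 40320
          -> return 40320
        -> return 40320
      -> return 40320
    -> return 40320
  -> return 40320
-> return 40320

Final answer: 40320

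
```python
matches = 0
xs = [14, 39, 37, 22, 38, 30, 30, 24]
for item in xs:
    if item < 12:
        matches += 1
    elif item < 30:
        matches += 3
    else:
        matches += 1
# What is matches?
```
Trace:
  matches=0
  matches=3, item=14
  matches=4, item=39
  matches=5, item=37
  matches=8, item=22
  matches=9, item=38
  matches=10, item=30
  matches=11, item=30
  matches=14, item=24

Final answer: 14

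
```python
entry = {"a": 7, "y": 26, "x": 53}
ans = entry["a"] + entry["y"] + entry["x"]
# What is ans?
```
Trace:
  entry={'a': 7, 'y': 26, 'x': 53}
  entry={'a': 7, 'y': 26, 'x': 53}, ans=86

Final answer: 86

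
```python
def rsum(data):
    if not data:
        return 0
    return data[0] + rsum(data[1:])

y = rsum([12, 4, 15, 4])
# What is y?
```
Call trace:
rsum(data=[12, 4, 15, 4])
  rsum(data=[4, 15, 4])
    rsum(data=[15, 4])
      rsum(data=[4])
        rsum(data=[])
        -> return 0
      -> return 4
    -> return 19
  -> return 23
-> return 35

Final answer: 35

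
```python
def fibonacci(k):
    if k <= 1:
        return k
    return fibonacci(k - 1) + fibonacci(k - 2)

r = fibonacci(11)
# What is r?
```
Call trace (a repeated sub-call is expanded the first time; later identical calls just restate its return value):
fibonacci(k=11)
  fibonacci(k=10)
    fibonacci(k=9)
      fibonacci(k=8)
        fibonacci(k=7)
          fibonacci(k=6)
            fibonacci(k=5)
              fibonacci(k=4)
                fibonacci(k=3)
                  fibonacci(k=2)
                    fibonacci(k=1)
                    -> return 1
                    fibonacci(k=0)
                    -> return 0
                  -> return 1
                  fibonacci(k=1)
                  -> return 1
                -> return 2
                fibonacci(k=2) -> return 1  (same call as traced above)
              -> return 3
              fibonacci(k=3) -> return 2  (same call as traced above)
            -> return 5
            fibonacci(k=4) -> return 3  (same call as traced above)
          -> return 8
          fibonacci(k=5) -> return 5  (same call as traced above)
        -> return 13
        fibonacci(k=6) -> return 8  (same call as traced above)
      -> return 21
      fibonacci(k=7) -> return 13  (same call as traced above)
    -> return 34
    fibonacci(k=8) -> return 21  (same call as traced above)
  -> return 55
  fibonacci(k=9) -> return 34  (same call as traced above)
-> return 89

Final answer: 89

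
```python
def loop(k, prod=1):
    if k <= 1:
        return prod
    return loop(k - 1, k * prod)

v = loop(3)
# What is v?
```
Call trace:
loop(k=3, prod=1)
  loop(k=2, prod=3)
    loop(k=1, prod=6)
    -> return 6
  -> return 6
-> return 6

Final answer: 6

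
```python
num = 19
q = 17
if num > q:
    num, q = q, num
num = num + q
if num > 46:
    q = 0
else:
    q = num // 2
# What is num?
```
Trace:
  num=19
  num=19, q=17
  num=17, q=19
  num=36, q=19
  num=36, q=18

Final answer: 36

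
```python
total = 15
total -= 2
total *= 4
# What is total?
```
Trace:
  total=15
  total=13
  total=52

Final answer: 52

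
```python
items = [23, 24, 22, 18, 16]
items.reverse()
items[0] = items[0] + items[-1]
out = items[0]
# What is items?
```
Trace:
  items=[23, 24, 22, 18, 16]
  items=[16, 18, 22, 24, 23]
  items=[39, 18, 22, 24, 23]
  items=[39, 18, 22, 24, 23], out=39

Final answer: [39, 18, 22, 24, 23]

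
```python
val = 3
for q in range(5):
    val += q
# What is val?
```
Trace:
  val=3
  val=3, q=0
  val=4, q=1
  val=6, q=2
  val=9, q=3
  val=13, q=4

Final answer: 13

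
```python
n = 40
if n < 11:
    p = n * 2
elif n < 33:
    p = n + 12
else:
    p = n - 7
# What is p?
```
Trace:
  n=40
  n=40, p=33

Final answer: 33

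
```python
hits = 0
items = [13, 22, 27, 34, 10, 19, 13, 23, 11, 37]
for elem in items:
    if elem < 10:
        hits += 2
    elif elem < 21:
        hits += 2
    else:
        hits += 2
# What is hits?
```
Trace:
  hits=0
  hits=2, elem=13
  hits=4, elem=22
  hits=6, elem=27
  hits=8, elem=34
  hits=10, elem=10
  hits=12, elem=19
  hits=14, elem=13
  hits=16, elem=23
  hits=18, elem=11
  hits=20, elem=37

Final answer: 20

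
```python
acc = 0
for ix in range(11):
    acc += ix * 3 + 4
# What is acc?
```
Trace:
  acc=0
  acc=4, ix=0
  acc=11, ix=1
  acc=21, ix=2
  acc=34, ix=3
  acc=50, ix=4
  acc=69, ix=5
  acc=91, ix=6
  acc=116, ix=7
  acc=144, ix=8
  acc=175, ix=9
  acc=209, ix=10

Final answer: 209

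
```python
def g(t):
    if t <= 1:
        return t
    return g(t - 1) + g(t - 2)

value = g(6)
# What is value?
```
Call trace (a repeated sub-call is expanded the first time; later identical calls just restate its return value):
g(t=6)
  g(t=5)
    g(t=4)
      g(t=3)
        g(t=2)
          g(t=1)
          -> return 1
          g(t=0)
          -> return 0
        -> return 1
        g(t=1)
        -> return 1
      -> return 2
      g(t=2) -> return 1  (same call as traced above)
    -> return 3
    g(t=3) -> return 2  (same call as traced above)
  -> return 5
  g(t=4) -> return 3  (same call as traced above)
-> return 8

Final answer: 8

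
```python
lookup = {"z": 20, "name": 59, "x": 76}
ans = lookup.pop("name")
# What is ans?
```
Trace:
  lookup={'z': 20, 'name': 59, 'x': 76}
  lookup={'z': 20, 'x': 76}, ans=59

Final answer: 59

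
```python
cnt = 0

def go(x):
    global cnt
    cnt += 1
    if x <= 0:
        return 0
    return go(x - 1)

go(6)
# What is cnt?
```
Call trace:
go(x=6)
  go(x=5)
    go(x=4)
      go(x=3)
        go(x=2)
          go(x=1)
            go(x=0)
            -> return 0
          -> return 0
        -> return 0
      -> return 0
    -> return 0
  -> return 0
-> return 0

cnt is incremented once per call. go is entered once for each x = 6, 5, 4, 3, 2, 1, 0 (the x <= 0 call returns without recursing), i.e. 6 + 1 calls.
cnt = 7

Final answer: 7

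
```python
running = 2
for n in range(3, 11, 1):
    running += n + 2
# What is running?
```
Trace:
  running=2
  running=7, n=3
  running=13, n=4
  running=20, n=5
  running=28, n=6
  running=37, n=7
  running=47, n=8
  running=58, n=9
  running=70, n=10

Final answer: 70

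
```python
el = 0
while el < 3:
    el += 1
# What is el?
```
Trace:
  el=0
  el=1
  el=2
  el=3

Final answer: 3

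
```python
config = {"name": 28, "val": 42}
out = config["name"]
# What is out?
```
Trace:
  config={'name': 28, 'val': 42}
  config={'name': 28, 'val': 42}, out=28

Final answer: 28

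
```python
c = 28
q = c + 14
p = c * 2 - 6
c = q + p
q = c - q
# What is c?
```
Trace:
  c=28
  c=28, q=42
  c=28, q=42, p=50
  c=92, q=42, p=50
  c=92, q=50, p=50

Final answer: 92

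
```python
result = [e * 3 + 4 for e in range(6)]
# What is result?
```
Trace:
  e=0
  e=1
  e=2
  e=3
  e=4
  e=5
  result=[4, 7, 10, 13, 16, 19]

Final answer: [4, 7, 10, 13, 16, 19]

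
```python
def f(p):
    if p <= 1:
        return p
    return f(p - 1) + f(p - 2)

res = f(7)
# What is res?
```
Call trace (a repeated sub-call is expanded the first time; later identical calls just restate its return value):
f(p=7)
  f(p=6)
    f(p=5)
      f(p=4)
        f(p=3)
          f(p=2)
            f(p=1)
            -> return 1
            f(p=0)
            -> return 0
          -> return 1
          f(p=1)
          -> return 1
        -> return 2
        f(p=2) -> return 1  (same call as traced above)
      -> return 3
      f(p=3) -> return 2  (same call as traced above)
    -> return 5
    f(p=4) -> return 3  (same call as traced above)
  -> return 8
  f(p=5) -> return 5  (same call as traced above)
-> return 13

Final answer: 13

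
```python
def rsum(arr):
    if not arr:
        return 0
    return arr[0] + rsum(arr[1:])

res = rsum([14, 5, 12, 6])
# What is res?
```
Call trace:
rsum(arr=[14, 5, 12, 6])
  rsum(arr=[5, 12, 6])
    rsum(arr=[12, 6])
      rsum(arr=[6])
        rsum(arr=[])
        -> return 0
      -> return 6
    -> return 18
  -> return 23
-> return 37

Final answer: 37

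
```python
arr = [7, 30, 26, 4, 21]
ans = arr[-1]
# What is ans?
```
Trace:
  arr=[7, 30, 26, 4, 21]
  arr=[7, 30, 26, 4, 21], ans=21

Final answer: 21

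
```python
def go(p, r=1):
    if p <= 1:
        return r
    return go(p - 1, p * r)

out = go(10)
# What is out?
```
Call trace:
go(p=10, r=1)
  go(p=9, r=10)
    go(p=8, r=90)
      go(p=7, r=720)
        go(p=6, r=5040)
          go(p=5, r=30240)
            go(p=4, r=151200)
              go(p=3, r=604800)
                go(p=2, r=1814400)
                  go(p=1, r=3628800)
                  -> return 3628800
                -> return 3628800
              -> return 3628800
            -> return 3628800
          -> return 3628800
        -> return 3628800
      -> return 3628800
    -> return 3628800
  -> return 3628800
-> return 3628800

Final answer: 3628800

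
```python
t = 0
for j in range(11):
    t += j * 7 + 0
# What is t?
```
Trace:
  t=0
  t=0, j=0
  t=7, j=1
  t=21, j=2
  t=42, j=3
  t=70, j=4
  t=105, j=5
  t=147, j=6
  t=196, j=7
  t=252, j=8
  t=315, j=9
  t=385, j=10

Final answer: 385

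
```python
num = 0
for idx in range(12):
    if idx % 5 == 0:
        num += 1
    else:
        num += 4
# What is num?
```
Trace:
  num=0
  num=1, idx=0
  num=5, idx=1
  num=9, idx=2
  num=13, idx=3
  num=17, idx=4
  num=18, idx=5
  num=22, idx=6
  num=26, idx=7
  num=30, idx=8
  num=34, idx=9
  num=35, idx=10
  num=39, idx=11

Final answer: 39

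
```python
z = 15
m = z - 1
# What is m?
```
Trace:
  z=15
  z=15, m=14

Final answer: 14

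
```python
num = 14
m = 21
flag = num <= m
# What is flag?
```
Trace:
  num=14
  num=14, m=21
  num=14, m=21, flag=True

Final answer: True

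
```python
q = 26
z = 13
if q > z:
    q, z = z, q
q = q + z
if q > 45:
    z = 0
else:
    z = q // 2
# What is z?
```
Trace:
  q=26
  q=26, z=13
  q=13, z=26
  q=39, z=26
  q=39, z=19

Final answer: 19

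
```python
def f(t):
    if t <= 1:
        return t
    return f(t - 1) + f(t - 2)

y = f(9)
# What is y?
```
Call trace (a repeated sub-call is expanded the first time; later identical calls just restate its return value):
f(t=9)
  f(t=8)
    f(t=7)
      f(t=6)
        f(t=5)
          f(t=4)
            f(t=3)
              f(t=2)
                f(t=1)
                -> return 1
                f(t=0)
                -> return 0
              -> return 1
              f(t=1)
              -> return 1
            -> return 2
            f(t=2) -> return 1  (same call as traced above)
          -> return 3
          f(t=3) -> return 2  (same call as traced above)
        -> return 5
        f(t=4) -> return 3  (same call as traced above)
      -> return 8
      f(t=5) -> return 5  (same call as traced above)
    -> return 13
    f(t=6) -> return 8  (same call as traced above)
  -> return 21
  f(t=7) -> return 13  (same call as traced above)
-> return 34

Final answer: 34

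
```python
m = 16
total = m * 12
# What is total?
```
Trace:
  m=16
  m=16, total=192

Final answer: 192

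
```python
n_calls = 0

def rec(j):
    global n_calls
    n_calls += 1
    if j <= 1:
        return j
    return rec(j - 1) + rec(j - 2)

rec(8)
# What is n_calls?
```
Call trace (a repeated sub-call is expanded the first time; later identical calls just restate its return value):
rec(j=8)
  rec(j=7)
    rec(j=6)
      rec(j=5)
        rec(j=4)
          rec(j=3)
            rec(j=2)
              rec(j=1)
              -> return 1
              rec(j=0)
              -> return 0
            -> return 1
            rec(j=1)
            -> return 1
          -> return 2
          rec(j=2) -> return 1  (same call as traced above)
        -> return 3
        rec(j=3) -> return 2  (same call as traced above)
      -> return 5
      rec(j=4) -> return 3  (same call as traced above)
    -> return 8
    rec(j=5) -> return 5  (same call as traced above)
  -> return 13
  rec(j=6) -> return 8  (same call as traced above)
-> return 21

n_calls is incremented once per call, so count the calls in each subtree. Let C(j) = number of calls made by rec(j).
C(0) = C(1) = 1 (base case, no recursion); C(j) = 1 + C(j - 1) + C(j - 2) otherwise.
C(2) = 1 + C(1) + C(0) = 1 + 1 + 1 = 3
C(3) = 1 + C(2) + C(1) = 1 + 3 + 1 = 5
C(4) = 1 + C(3) + C(2) = 1 + 5 + 3 = 9
C(5) = 1 + C(4) + C(3) = 1 + 9 + 5 = 15
C(6) = 1 + C(5) + C(4) = 1 + 15 + 9 = 25
C(7) = 1 + C(6) + C(5) = 1 + 25 + 15 = 41
C(8) = 1 + C(7) + C(6) = 1 + 41 + 25 = 67
n_calls = C(8) = 67

Final answer: 67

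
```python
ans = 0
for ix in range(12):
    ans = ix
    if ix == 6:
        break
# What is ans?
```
Trace:
  ans=0
  ans=0, ix=0
  ans=1, ix=1
  ans=2, ix=2
  ans=3, ix=3
  ans=4, ix=4
  ans=5, ix=5
  ans=6, ix=6

Final answer: 6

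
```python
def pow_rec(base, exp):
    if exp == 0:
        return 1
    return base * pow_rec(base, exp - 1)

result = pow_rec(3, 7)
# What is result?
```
Call trace:
pow_rec(base=3, exp=7)
  pow_rec(base=3, exp=6)
    pow_rec(base=3, exp=5)
      pow_rec(base=3, exp=4)
        pow_rec(base=3, exp=3)
          pow_rec(base=3, exp=2)
            pow_rec(base=3, exp=1)
              pow_rec(base=3, exp=0)
              -> return 1
            -> return 3
          -> return 9
        -> return 27
      -> return 81
    -> return 243
  -> return 729
-> return 2187

Final answer: 2187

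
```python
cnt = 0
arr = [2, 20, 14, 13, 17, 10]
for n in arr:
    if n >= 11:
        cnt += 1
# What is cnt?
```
Trace:
  cnt=0
  cnt=0, n=2
  cnt=1, n=20
  cnt=2, n=14
  cnt=3, n=13
  cnt=4, n=17
  cnt=4, n=10

Final answer: 4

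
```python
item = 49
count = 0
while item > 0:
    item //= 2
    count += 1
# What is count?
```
Trace:
  item=49
  item=49, count=0
  item=24, count=1
  item=12, count=2
  item=6, count=3
  item=3, count=4
  item=1, count=5
  item=0, count=6

Final answer: 6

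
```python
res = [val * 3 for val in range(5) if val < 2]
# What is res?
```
Trace:
  val=0
  val=1
  val=2
  val=3
  val=4
  res=[0, 3]

Final answer: [0, 3]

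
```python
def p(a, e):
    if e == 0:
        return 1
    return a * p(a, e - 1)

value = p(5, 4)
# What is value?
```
Call trace:
p(a=5, e=4)
  p(a=5, e=3)
    p(a=5, e=2)
      p(a=5, e=1)
        p(a=5, e=0)
        -> return 1
      -> return 5
    -> return 25
  -> return 125
-> return 625

Final answer: 625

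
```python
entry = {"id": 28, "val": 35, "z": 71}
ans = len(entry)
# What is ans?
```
Trace:
  entry={'id': 28, 'val': 35, 'z': 71}
  entry={'id': 28, 'val': 35, 'z': 71}, ans=3

Final answer: 3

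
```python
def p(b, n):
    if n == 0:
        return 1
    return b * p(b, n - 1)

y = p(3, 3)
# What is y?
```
Call trace:
p(b=3, n=3)
  p(b=3, n=2)
    p(b=3, n=1)
      p(b=3, n=0)
      -> return 1
    -> return 3
  -> return 9
-> return 27

Final answer: 27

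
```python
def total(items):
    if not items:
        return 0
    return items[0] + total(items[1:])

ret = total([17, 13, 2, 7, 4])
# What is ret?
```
Call trace:
total(items=[17, 13, 2, 7, 4])
  total(items=[13, 2, 7, 4])
    total(items=[2, 7, 4])
      total(items=[7, 4])
        total(items=[4])
          total(items=[])
          -> return 0
        -> return 4
      -> return 11
    -> return 13
  -> return 26
-> return 43

Final answer: 43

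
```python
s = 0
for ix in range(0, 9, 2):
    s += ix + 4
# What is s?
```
Trace:
  s=0
  s=4, ix=0
  s=10, ix=2
  s=18, ix=4
  s=28, ix=6
  s=40, ix=8

Final answer: 40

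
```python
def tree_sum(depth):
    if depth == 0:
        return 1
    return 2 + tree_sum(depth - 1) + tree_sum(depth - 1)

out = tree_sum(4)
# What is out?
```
Call trace (a repeated sub-call is expanded the first time; later identical calls just restate its return value):
tree_sum(depth=4)
  tree_sum(depth=3)
    tree_sum(depth=2)
      tree_sum(depth=1)
        tree_sum(depth=0)
        -> return 1
        tree_sum(depth=0)
        -> return 1
      -> return 4
      tree_sum(depth=1) -> return 4  (same call as traced above)
    -> return 10
    tree_sum(depth=2) -> return 10  (same call as traced above)
  -> return 22
  tree_sum(depth=3) -> return 22  (same call as traced above)
-> return 46

Final answer: 46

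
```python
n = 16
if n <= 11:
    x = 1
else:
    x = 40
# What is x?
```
Trace:
  n=16
  n=16, x=40

Final answer: 40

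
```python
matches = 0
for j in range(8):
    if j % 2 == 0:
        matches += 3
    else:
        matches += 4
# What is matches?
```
Trace:
  matches=0
  matches=3, j=0
  matches=7, j=1
  matches=10, j=2
  matches=14, j=3
  matches=17, j=4
  matches=21, j=5
  matches=24, j=6
  matches=28, j=7

Final answer: 28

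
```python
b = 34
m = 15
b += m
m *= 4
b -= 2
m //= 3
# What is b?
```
Trace:
  b=34
  b=34, m=15
  b=49, m=15
  b=49, m=60
  b=47, m=60
  b=47, m=20

Final answer: 47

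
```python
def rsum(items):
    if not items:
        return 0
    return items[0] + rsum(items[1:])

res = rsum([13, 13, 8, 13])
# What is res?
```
Call trace:
rsum(items=[13, 13, 8, 13])
  rsum(items=[13, 8, 13])
    rsum(items=[8, 13])
      rsum(items=[13])
        rsum(items=[])
        -> return 0
      -> return 13
    -> return 21
  -> return 34
-> return 47

Final answer: 47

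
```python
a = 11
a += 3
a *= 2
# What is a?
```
Trace:
  a=11
  a=14
  a=28

Final answer: 28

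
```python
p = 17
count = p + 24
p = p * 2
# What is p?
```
Trace:
  p=17
  p=17, count=41
  p=34, count=41

Final answer: 34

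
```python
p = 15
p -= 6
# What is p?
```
Trace:
  p=15
  p=9

Final answer: 9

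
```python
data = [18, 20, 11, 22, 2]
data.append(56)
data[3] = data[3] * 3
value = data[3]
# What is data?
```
Trace:
  data=[18, 20, 11, 22, 2]
  data=[18, 20, 11, 22, 2, 56]
  data=[18, 20, 11, 66, 2, 56]
  data=[18, 20, 11, 66, 2, 56], value=66

Final answer: [18, 20, 11, 66, 2, 56]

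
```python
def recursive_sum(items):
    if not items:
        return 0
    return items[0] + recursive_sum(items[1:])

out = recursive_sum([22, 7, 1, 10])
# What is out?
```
Call trace:
recursive_sum(items=[22, 7, 1, 10])
  recursive_sum(items=[7, 1, 10])
    recursive_sum(items=[1, 10])
      recursive_sum(items=[10])
        recursive_sum(items=[])
        -> return 0
      -> return 10
    -> return 11
  -> return 18
-> return 40

Final answer: 40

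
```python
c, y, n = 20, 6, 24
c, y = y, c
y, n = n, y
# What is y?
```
Trace:
  c=20, y=6, n=24
  c=6, y=20, n=24
  c=6, y=24, n=20

Final answer: 24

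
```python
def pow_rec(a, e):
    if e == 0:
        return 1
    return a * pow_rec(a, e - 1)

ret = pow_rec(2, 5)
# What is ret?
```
Call trace:
pow_rec(a=2, e=5)
  pow_rec(a=2, e=4)
    pow_rec(a=2, e=3)
      pow_rec(a=2, e=2)
        pow_rec(a=2, e=1)
          pow_rec(a=2, e=0)
          -> return 1
        -> return 2
      -> return 4
    -> return 8
  -> return 16
-> return 32

Final answer: 32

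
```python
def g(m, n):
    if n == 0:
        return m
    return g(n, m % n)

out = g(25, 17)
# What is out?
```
Call trace:
g(m=25, n=17)
  g(m=17, n=8)
    g(m=8, n=1)
      g(m=1, n=0)
      -> return 1
    -> return 1
  -> return 1
-> return 1

Final answer: 1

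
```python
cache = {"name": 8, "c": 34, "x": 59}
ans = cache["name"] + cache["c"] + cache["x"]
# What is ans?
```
Trace:
  cache={'name': 8, 'c': 34, 'x': 59}
  cache={'name': 8, 'c': 34, 'x': 59}, ans=101

Final answer: 101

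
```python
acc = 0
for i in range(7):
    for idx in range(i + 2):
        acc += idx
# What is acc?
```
Trace:
  acc=0
  acc=0, i=0, idx=0
  acc=1, i=0, idx=1
  acc=1, i=1, idx=0
  acc=2, i=1, idx=1
  acc=4, i=1, idx=2
  acc=4, i=2, idx=0
  acc=5, i=2, idx=1
  acc=7, i=2, idx=2
  acc=10, i=2, idx=3
  acc=10, i=3, idx=0
  acc=11, i=3, idx=1
  acc=13, i=3, idx=2
  acc=16, i=3, idx=3
  acc=20, i=3, idx=4
  acc=20, i=4, idx=0
  acc=21, i=4, idx=1
  acc=23, i=4, idx=2
  acc=26, i=4, idx=3
  acc=30, i=4, idx=4
  acc=35, i=4, idx=5
  acc=35, i=5, idx=0
  acc=36, i=5, idx=1
  acc=38, i=5, idx=2
  acc=41, i=5, idx=3
  acc=45, i=5, idx=4
  acc=50, i=5, idx=5
  acc=56, i=5, idx=6
  acc=56, i=6, idx=0
  acc=57, i=6, idx=1
  acc=59, i=6, idx=2
  acc=62, i=6, idx=3
  acc=66, i=6, idx=4
  acc=71, i=6, idx=5
  acc=77, i=6, idx=6
  acc=84, i=6, idx=7

Final answer: 84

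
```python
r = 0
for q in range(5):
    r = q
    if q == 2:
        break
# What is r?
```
Trace:
  r=0
  r=0, q=0
  r=1, q=1
  r=2, q=2

Final answer: 2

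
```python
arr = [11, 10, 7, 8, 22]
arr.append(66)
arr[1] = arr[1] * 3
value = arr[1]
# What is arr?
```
Trace:
  arr=[11, 10, 7, 8, 22]
  arr=[11, 10, 7, 8, 22, 66]
  arr=[11, 30, 7, 8, 22, 66]
  arr=[11, 30, 7, 8, 22, 66], value=30

Final answer: [11, 30, 7, 8, 22, 66]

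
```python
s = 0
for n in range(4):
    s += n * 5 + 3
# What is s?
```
Trace:
  s=0
  s=3, n=0
  s=11, n=1
  s=24, n=2
  s=42, n=3

Final answer: 42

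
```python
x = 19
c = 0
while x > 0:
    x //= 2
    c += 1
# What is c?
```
Trace:
  x=19
  x=19, c=0
  x=9, c=1
  x=4, c=2
  x=2, c=3
  x=1, c=4
  x=0, c=5

Final answer: 5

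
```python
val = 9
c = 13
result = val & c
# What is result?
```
Trace:
  val=9
  val=9, c=13
  val=9, c=13, result=9

Final answer: 9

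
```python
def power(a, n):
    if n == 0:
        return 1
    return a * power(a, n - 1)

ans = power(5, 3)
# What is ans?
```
Call trace:
power(a=5, n=3)
  power(a=5, n=2)
    power(a=5, n=1)
      power(a=5, n=0)
      -> return 1
    -> return 5
  -> return 25
-> return 125

Final answer: 125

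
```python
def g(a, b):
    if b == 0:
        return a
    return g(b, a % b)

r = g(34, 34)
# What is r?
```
Call trace:
g(a=34, b=34)
  g(a=34, b=0)
  -> return 34
-> return 34

Final answer: 34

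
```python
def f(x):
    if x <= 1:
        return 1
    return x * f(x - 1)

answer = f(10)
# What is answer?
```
Call trace:
f(x=10)
  f(x=9)
    f(x=8)
      f(x=7)
        f(x=6)
          f(x=5)
            f(x=4)
              f(x=3)
                f(x=2)
                  f(x=1)
                  -> return 1
                -> return 2
              -> return 6
            -> return 24
          -> return 120
        -> return 720
      -> return 5040
    -> return 40320
  -> return 362880
-> return 3628800

Final answer: 3628800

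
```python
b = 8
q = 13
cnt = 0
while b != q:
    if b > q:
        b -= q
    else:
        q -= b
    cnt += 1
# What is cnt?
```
Trace:
  b=8
  b=8, q=13
  b=8, q=13, cnt=0
  b=8, q=5, cnt=1
  b=3, q=5, cnt=2
  b=3, q=2, cnt=3
  b=1, q=2, cnt=4
  b=1, q=1, cnt=5

Final answer: 5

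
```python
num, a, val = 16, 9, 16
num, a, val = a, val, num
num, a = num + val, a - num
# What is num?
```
Trace:
  num=16, a=9, val=16
  num=9, a=16, val=16
  num=25, a=7, val=16

Final answer: 25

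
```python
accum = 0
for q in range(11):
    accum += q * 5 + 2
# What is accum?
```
Trace:
  accum=0
  accum=2, q=0
  accum=9, q=1
  accum=21, q=2
  accum=38, q=3
  accum=60, q=4
  accum=87, q=5
  accum=119, q=6
  accum=156, q=7
  accum=198, q=8
  accum=245, q=9
  accum=297, q=10

Final answer: 297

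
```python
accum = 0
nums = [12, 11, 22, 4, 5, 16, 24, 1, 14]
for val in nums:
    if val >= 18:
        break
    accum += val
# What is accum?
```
Trace:
  accum=0
  accum=12, val=12
  accum=23, val=11
  accum=23, val=22

Final answer: 23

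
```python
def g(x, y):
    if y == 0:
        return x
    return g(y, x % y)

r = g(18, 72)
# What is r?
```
Call trace:
g(x=18, y=72)
  g(x=72, y=18)
    g(x=18, y=0)
    -> return 18
  -> return 18
-> return 18

Final answer: 18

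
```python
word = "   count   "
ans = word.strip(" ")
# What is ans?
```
Trace:
  word='   count   '
  word='   count   ', ans='count'

Final answer: 'count'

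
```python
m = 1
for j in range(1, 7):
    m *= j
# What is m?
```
Trace:
  m=1
  m=1, j=1
  m=2, j=2
  m=6, j=3
  m=24, j=4
  m=120, j=5
  m=720, j=6

Final answer: 720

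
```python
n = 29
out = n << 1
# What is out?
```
Trace:
  n=29
  n=29, out=58

Final answer: 58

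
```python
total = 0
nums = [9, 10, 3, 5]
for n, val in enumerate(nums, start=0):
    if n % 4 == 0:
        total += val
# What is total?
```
Trace:
  total=0
  total=9, n=0, val=9
  total=9, n=1, val=10
  total=9, n=2, val=3
  total=9, n=3, val=5

Final answer: 9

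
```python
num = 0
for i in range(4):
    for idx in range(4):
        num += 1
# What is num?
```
Trace:
  num=0
  num=1, i=0, idx=0
  num=2, i=0, idx=1
  num=3, i=0, idx=2
  num=4, i=0, idx=3
  num=5, i=1, idx=0
  num=6, i=1, idx=1
  num=7, i=1, idx=2
  num=8, i=1, idx=3
  num=9, i=2, idx=0
  num=10, i=2, idx=1
  num=11, i=2, idx=2
  num=12, i=2, idx=3
  num=13, i=3, idx=0
  num=14, i=3, idx=1
  num=15, i=3, idx=2
  num=16, i=3, idx=3

Final answer: 16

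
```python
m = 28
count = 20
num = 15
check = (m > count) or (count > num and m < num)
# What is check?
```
Trace:
  m=28
  m=28, count=20
  m=28, count=20, num=15
  m=28, count=20, num=15, check=True

Final answer: True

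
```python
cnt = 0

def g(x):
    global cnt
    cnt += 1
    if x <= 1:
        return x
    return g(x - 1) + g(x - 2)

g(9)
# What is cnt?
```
Call trace (a repeated sub-call is expanded the first time; later identical calls just restate its return value):
g(x=9)
  g(x=8)
    g(x=7)
      g(x=6)
        g(x=5)
          g(x=4)
            g(x=3)
              g(x=2)
                g(x=1)
                -> return 1
                g(x=0)
                -> return 0
              -> return 1
              g(x=1)
              -> return 1
            -> return 2
            g(x=2) -> return 1  (same call as traced above)
          -> return 3
          g(x=3) -> return 2  (same call as traced above)
        -> return 5
        g(x=4) -> return 3  (same call as traced above)
      -> return 8
      g(x=5) -> return 5  (same call as traced above)
    -> return 13
    g(x=6) -> return 8  (same call as traced above)
  -> return 21
  g(x=7) -> return 13  (same call as traced above)
-> return 34

cnt is incremented once per call, so count the calls in each subtree. Let C(x) = number of calls made by g(x).
C(0) = C(1) = 1 (base case, no recursion); C(x) = 1 + C(x - 1) + C(x - 2) otherwise.
C(2) = 1 + C(1) + C(0) = 1 + 1 + 1 = 3
C(3) = 1 + C(2) + C(1) = 1 + 3 + 1 = 5
C(4) = 1 + C(3) + C(2) = 1 + 5 + 3 = 9
C(5) = 1 + C(4) + C(3) = 1 + 9 + 5 = 15
C(6) = 1 + C(5) + C(4) = 1 + 15 + 9 = 25
C(7) = 1 + C(6) + C(5) = 1 + 25 + 15 = 41
C(8) = 1 + C(7) + C(6) = 1 + 41 + 25 = 67
C(9) = 1 + C(8) + C(7) = 1 + 67 + 41 = 109
cnt = C(9) = 109

Final answer: 109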